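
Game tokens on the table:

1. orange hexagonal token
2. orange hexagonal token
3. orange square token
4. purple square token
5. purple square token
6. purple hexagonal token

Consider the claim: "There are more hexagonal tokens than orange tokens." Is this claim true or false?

hexagonal tokens: 3.
orange tokens: 3.
The claim requires 3 > 3, which does not hold.

False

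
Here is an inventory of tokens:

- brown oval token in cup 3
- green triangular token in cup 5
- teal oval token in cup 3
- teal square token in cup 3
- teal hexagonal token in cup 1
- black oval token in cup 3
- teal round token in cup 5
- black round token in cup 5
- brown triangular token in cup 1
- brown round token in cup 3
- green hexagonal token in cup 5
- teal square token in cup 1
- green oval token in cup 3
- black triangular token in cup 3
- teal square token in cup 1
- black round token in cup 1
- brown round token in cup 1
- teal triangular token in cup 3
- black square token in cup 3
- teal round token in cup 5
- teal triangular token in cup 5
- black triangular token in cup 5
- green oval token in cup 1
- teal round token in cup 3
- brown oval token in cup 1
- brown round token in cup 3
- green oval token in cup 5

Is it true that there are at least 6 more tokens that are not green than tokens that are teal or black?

tokens that are not green: 22.
tokens that are teal or black: 16.
The claim requires 22 − 16 = 6 ≥ 6, which holds.

True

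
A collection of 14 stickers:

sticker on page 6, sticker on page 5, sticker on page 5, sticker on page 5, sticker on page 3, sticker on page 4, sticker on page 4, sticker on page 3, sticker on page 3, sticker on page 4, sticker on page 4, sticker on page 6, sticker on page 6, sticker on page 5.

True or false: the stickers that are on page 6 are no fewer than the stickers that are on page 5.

stickers on page 6: 3.
stickers on page 5: 4.
The claim requires 3 ≥ 4, which does not hold.

False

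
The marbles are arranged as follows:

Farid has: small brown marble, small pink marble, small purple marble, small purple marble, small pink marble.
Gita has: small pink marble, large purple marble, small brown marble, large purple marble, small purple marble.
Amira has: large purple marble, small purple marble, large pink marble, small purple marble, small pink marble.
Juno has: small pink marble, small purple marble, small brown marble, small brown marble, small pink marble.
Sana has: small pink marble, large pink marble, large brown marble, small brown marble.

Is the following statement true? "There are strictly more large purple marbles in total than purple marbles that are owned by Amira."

|large purple marbles| = 3.
|purple marbles owned by Amira| = 3.
The claim requires 3 > 3, which does not hold.

False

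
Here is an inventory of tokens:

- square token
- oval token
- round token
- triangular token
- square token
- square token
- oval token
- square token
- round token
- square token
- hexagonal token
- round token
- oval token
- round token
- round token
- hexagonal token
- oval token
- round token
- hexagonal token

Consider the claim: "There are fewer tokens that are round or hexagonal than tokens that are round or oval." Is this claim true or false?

True

tokens that are round or hexagonal: 9.
tokens that are round or oval: 10.
The claim requires 9 < 10, which holds.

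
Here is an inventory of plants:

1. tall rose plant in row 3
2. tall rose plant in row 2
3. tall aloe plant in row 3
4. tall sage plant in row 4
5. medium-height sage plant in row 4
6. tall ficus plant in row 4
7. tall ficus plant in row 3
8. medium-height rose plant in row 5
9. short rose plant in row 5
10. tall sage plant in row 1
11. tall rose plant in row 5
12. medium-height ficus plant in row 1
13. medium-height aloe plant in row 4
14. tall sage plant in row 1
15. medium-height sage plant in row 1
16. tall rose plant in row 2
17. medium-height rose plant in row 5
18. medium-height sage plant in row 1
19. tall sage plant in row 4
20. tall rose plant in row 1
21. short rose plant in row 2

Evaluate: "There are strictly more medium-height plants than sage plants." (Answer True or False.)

False

medium-height plants: 7.
sage plants: 7.
The claim requires 7 > 7, which does not hold.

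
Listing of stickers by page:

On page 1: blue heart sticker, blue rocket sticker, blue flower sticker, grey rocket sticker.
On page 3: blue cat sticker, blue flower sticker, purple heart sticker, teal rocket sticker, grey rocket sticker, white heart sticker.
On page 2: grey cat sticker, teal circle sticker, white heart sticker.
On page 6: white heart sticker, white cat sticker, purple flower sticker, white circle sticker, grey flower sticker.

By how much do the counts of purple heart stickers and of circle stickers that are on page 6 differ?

0

purple heart stickers: 1. circle stickers on page 6: 1.
|1 − 1| = 1 − 1 = 0.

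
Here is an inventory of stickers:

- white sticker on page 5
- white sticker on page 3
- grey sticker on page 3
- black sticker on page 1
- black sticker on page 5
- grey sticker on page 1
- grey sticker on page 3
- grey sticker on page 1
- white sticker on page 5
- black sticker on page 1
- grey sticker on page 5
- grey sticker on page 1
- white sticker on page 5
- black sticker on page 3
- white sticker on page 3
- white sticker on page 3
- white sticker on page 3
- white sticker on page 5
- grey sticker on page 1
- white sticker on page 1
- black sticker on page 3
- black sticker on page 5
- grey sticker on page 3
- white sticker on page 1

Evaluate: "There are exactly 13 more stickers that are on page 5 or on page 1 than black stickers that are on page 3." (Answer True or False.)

True

stickers on page 5 or on page 1: 15.
black stickers on page 3: 2.
The claim requires 15 − 2 (= 13) to equal 13, which holds.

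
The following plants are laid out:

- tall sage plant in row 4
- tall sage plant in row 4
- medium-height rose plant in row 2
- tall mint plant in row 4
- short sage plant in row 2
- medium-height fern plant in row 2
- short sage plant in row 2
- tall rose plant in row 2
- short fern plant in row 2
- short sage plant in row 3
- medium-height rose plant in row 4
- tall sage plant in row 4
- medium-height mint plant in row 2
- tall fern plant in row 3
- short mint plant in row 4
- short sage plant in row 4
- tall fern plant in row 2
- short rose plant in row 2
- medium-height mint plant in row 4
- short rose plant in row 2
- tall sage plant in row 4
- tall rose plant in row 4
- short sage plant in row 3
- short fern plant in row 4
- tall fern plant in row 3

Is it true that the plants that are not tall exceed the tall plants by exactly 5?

|plants that are not tall| = 15.
|tall plants| = 10.
The claim requires 15 − 10 (= 5) to equal 5, which holds.

True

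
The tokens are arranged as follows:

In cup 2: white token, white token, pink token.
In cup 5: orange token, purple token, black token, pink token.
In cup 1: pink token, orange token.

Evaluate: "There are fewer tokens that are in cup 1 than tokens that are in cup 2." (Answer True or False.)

True

There are 2 tokens in cup 1.
There are 3 tokens in cup 2.
The claim requires 2 < 3, which holds.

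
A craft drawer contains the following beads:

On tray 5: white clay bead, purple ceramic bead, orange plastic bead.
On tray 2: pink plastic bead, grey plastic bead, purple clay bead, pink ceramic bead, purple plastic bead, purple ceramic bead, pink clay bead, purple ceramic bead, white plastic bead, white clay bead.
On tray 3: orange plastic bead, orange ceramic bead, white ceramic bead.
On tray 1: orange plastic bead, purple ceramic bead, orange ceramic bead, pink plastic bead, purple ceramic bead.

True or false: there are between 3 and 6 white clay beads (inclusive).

False

|white clay beads| = 2.
The claim requires 3 ≤ 2 ≤ 6, which does not hold.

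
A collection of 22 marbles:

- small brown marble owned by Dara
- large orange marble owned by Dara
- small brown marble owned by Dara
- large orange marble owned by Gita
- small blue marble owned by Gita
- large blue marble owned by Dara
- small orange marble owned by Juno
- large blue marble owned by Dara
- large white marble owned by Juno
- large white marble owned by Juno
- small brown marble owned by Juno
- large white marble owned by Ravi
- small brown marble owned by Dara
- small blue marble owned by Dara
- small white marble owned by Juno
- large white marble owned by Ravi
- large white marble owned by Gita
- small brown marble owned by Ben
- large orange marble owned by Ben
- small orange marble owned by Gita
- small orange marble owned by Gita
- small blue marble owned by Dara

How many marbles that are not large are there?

Total marbles: 22; with the excluded value: 10; remaining 22 − 10 = 12.

12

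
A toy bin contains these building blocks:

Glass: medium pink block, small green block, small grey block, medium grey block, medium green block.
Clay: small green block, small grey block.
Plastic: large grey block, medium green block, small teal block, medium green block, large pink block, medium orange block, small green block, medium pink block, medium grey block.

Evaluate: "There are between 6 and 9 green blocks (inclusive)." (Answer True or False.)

There are 6 green blocks.
The claim requires 6 ≤ 6 ≤ 9, which holds.

True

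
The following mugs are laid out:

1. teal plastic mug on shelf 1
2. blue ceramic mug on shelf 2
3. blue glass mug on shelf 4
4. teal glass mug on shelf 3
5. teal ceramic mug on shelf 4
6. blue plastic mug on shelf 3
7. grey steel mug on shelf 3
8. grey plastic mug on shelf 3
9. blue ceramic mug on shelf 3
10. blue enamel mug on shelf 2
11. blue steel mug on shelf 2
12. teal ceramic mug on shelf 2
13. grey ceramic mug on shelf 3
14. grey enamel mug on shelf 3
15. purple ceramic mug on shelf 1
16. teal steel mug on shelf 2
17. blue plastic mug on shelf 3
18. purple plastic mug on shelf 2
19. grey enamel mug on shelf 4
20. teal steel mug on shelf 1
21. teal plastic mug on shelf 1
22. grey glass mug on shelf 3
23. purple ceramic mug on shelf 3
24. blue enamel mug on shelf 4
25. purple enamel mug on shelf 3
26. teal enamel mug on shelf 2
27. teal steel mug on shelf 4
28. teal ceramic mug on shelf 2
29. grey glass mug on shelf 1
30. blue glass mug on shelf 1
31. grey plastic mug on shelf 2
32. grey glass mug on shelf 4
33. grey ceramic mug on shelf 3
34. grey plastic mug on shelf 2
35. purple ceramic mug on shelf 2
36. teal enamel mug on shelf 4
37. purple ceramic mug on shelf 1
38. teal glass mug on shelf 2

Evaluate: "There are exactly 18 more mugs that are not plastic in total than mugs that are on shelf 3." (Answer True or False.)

There are 30 mugs that are not plastic.
There are 12 mugs on shelf 3.
The claim requires 30 − 12 (= 18) to equal 18, which holds.

True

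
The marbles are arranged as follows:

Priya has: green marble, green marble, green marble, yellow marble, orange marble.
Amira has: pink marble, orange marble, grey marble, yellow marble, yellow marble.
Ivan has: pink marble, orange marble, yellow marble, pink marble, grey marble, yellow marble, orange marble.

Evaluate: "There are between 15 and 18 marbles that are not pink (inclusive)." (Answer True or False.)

False

There are 14 marbles that are not pink.
The claim requires 15 ≤ 14 ≤ 18, which does not hold.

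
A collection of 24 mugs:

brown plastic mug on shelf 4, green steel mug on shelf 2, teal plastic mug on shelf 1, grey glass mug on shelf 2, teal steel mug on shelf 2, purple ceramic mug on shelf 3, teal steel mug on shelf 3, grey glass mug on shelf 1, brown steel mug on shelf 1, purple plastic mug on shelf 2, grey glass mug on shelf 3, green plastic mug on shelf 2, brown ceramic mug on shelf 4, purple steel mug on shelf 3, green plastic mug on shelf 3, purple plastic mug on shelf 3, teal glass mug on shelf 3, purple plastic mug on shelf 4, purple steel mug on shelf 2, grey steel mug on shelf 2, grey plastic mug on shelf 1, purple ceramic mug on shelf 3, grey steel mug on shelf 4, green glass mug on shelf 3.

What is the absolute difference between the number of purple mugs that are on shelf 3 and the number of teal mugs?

0

purple mugs on shelf 3: 4. teal mugs: 4.
|4 − 4| = 4 − 4 = 0.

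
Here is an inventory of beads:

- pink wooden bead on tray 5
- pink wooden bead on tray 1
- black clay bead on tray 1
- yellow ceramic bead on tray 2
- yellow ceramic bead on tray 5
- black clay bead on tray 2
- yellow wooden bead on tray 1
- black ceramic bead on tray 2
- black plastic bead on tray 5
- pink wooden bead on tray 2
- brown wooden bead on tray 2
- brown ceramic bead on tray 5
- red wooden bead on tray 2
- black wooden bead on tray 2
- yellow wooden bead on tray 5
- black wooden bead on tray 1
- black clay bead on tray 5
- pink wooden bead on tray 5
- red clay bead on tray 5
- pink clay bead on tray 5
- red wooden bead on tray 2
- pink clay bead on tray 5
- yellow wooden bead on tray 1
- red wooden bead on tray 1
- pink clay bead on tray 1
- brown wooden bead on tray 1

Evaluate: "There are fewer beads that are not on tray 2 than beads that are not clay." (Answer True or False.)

|beads that are not on tray 2| = 18.
|beads that are not clay| = 19.
The claim requires 18 < 19, which holds.

True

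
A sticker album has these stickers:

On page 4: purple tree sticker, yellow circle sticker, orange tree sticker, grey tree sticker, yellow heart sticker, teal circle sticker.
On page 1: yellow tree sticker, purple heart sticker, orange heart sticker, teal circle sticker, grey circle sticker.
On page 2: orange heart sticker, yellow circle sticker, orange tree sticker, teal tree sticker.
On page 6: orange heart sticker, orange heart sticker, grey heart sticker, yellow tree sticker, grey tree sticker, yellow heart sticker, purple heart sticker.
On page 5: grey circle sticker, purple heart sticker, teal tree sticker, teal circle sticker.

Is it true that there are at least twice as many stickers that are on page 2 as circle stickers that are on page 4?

True

stickers on page 2: 4.
circle stickers on page 4: 2.
The claim requires 4 ≥ 2 × 2 = 4, which holds.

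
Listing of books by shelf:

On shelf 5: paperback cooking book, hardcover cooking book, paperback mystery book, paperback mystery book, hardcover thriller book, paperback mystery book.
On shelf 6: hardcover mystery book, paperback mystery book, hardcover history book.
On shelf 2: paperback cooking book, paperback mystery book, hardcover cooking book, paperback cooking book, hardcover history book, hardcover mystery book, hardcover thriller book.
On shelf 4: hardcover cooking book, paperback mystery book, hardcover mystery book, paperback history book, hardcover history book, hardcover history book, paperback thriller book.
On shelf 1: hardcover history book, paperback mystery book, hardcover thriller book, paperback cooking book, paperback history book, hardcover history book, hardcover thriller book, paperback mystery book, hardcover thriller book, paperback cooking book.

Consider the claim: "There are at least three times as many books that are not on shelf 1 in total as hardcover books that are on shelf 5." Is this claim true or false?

True

books that are not on shelf 1: 23.
hardcover books on shelf 5: 2.
The claim requires 23 ≥ 3 × 2 = 6, which holds.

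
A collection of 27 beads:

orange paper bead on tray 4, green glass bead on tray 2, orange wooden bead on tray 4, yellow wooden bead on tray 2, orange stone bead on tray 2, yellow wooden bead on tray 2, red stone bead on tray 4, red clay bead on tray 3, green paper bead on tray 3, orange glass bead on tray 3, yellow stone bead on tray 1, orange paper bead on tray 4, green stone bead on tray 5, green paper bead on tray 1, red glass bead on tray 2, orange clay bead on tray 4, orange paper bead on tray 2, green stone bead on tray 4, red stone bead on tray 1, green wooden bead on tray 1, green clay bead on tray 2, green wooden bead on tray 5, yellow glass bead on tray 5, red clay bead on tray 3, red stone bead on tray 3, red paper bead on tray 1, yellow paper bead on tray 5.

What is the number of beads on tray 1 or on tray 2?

12

on tray 1: 5; on tray 2: 7; together 5 + 7 = 12.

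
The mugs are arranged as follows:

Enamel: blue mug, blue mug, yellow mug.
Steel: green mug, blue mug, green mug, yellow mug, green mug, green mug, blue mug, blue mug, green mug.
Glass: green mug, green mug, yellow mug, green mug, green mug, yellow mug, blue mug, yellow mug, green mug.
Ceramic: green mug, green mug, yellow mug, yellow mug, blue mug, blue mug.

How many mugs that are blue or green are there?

20

blue: 8; green: 12; together 8 + 12 = 20.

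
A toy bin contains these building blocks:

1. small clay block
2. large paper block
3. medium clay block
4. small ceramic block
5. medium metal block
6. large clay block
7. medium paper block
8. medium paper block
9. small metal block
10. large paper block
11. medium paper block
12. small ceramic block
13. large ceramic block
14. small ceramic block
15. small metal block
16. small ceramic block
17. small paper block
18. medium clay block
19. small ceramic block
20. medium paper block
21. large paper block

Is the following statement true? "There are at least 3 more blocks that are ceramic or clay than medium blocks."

True

There are 10 blocks that are ceramic or clay.
There are 7 medium blocks.
The claim requires 10 − 7 = 3 ≥ 3, which holds.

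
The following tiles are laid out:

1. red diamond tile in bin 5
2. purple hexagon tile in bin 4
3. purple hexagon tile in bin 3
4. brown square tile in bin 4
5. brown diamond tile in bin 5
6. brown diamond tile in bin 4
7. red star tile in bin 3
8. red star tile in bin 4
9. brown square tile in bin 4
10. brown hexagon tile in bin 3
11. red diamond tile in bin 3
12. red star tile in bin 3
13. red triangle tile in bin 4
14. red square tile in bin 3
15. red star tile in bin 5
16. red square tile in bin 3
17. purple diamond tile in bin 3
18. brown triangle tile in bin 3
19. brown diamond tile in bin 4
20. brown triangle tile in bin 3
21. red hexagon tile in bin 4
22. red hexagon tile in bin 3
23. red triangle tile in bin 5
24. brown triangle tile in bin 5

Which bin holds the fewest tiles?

Counts by bin: bin 3→11, bin 4→8, bin 5→5.
The minimum is 5, held uniquely by bin 5.

bin 5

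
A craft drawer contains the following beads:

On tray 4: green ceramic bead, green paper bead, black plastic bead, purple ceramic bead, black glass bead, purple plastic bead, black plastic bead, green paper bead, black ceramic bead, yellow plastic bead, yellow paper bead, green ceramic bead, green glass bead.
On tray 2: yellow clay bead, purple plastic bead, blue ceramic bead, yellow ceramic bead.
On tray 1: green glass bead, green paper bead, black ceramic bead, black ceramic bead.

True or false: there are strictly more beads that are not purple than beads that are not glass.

False

There are 18 beads that are not purple.
There are 18 beads that are not glass.
The claim requires 18 > 18, which does not hold.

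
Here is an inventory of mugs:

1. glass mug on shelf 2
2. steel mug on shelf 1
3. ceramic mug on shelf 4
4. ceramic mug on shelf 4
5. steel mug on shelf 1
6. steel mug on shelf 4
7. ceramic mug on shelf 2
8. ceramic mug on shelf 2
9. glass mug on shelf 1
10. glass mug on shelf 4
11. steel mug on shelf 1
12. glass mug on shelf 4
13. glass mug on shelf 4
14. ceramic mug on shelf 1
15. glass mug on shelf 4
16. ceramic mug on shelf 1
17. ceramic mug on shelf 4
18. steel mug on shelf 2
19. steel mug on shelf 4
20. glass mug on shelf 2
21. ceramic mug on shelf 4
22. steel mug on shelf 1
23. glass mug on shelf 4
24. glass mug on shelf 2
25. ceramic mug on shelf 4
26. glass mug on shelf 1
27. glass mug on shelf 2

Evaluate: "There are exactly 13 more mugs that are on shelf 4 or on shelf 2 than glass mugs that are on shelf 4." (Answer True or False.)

False

|mugs on shelf 4 or on shelf 2| = 19.
|glass mugs on shelf 4| = 5.
The claim requires 19 − 5 (= 14) to equal 13, which does not hold.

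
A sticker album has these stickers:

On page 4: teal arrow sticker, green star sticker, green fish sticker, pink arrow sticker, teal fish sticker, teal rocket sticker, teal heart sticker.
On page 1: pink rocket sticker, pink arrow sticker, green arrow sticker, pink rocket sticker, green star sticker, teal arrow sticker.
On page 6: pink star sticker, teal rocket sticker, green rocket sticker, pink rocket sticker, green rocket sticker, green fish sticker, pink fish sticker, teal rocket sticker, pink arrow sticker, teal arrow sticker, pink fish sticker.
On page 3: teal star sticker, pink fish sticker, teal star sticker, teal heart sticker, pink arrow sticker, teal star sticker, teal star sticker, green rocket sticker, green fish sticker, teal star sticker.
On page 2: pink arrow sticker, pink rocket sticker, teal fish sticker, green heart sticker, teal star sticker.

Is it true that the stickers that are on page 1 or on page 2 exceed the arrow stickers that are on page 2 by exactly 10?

True

There are 11 stickers on page 1 or on page 2.
There is 1 arrow sticker on page 2.
The claim requires 11 − 1 (= 10) to equal 10, which holds.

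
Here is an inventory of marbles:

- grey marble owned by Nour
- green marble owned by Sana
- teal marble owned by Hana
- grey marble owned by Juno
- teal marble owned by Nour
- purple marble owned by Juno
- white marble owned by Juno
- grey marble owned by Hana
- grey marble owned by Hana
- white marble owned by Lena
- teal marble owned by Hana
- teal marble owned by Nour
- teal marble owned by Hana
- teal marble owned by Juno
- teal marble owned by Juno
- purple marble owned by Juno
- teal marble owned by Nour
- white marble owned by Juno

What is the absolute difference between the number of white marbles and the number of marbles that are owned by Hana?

white marbles: 3. marbles owned by Hana: 5.
|3 − 5| = 5 − 3 = 2.

2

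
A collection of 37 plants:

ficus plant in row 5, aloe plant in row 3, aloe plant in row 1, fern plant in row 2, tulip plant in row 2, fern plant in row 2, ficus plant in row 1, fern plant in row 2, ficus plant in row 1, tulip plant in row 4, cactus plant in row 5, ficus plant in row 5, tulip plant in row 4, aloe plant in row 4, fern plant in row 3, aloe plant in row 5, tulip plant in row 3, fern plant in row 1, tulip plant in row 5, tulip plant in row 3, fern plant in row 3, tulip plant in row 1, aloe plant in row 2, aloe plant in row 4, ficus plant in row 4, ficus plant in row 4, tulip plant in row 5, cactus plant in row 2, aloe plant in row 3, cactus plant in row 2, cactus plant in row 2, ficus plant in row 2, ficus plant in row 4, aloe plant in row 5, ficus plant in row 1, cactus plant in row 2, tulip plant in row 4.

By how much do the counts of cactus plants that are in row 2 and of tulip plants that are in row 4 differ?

cactus plants in row 2: 4. tulip plants in row 4: 3.
|4 − 3| = 4 − 3 = 1.

1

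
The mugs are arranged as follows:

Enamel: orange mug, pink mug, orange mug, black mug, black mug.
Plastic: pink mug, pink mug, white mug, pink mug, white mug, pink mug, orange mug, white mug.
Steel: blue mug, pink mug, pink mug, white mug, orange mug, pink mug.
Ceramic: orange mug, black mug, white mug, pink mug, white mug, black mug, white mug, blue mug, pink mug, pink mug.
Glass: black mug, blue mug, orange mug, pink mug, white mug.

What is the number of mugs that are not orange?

Total mugs: 34; with the excluded value: 6; remaining 34 − 6 = 28.

28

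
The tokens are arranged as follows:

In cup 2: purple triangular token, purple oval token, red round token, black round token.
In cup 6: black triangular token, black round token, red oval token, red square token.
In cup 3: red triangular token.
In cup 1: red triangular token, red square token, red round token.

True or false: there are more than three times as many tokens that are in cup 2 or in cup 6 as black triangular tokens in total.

There are 8 tokens in cup 2 or in cup 6.
There is 1 black triangular token.
The claim requires 8 > 3 × 1 = 3, which holds.

True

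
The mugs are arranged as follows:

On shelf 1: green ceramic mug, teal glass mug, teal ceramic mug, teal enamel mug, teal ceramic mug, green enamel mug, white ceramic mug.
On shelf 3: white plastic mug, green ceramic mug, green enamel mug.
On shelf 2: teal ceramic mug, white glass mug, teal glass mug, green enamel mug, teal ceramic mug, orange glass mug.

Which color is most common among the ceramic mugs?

Counts by color (restricted to ceramic mugs): teal 4, green 2, white 1.
The maximum is 4, held uniquely by teal.

teal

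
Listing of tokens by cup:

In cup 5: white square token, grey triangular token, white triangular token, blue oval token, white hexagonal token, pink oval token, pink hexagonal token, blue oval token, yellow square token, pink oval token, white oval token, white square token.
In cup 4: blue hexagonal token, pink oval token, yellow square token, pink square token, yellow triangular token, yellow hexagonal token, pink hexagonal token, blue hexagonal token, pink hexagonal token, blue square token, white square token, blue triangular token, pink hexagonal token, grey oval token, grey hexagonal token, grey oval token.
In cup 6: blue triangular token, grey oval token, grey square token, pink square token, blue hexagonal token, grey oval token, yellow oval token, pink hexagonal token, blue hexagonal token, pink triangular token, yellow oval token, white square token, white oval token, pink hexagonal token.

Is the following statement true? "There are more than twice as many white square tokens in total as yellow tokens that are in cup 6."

False

|white square tokens| = 4.
|yellow tokens in cup 6| = 2.
The claim requires 4 > 2 × 2 = 4, which does not hold.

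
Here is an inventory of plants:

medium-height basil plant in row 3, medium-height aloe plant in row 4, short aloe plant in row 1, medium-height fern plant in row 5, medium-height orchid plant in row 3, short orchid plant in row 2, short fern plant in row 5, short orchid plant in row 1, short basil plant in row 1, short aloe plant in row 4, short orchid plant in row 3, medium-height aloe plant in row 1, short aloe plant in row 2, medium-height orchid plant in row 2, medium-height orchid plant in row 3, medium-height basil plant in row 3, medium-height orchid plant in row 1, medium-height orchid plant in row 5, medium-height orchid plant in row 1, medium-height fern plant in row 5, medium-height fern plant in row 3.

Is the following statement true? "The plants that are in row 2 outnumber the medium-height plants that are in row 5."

|plants in row 2| = 3.
|medium-height plants in row 5| = 3.
The claim requires 3 > 3, which does not hold.

False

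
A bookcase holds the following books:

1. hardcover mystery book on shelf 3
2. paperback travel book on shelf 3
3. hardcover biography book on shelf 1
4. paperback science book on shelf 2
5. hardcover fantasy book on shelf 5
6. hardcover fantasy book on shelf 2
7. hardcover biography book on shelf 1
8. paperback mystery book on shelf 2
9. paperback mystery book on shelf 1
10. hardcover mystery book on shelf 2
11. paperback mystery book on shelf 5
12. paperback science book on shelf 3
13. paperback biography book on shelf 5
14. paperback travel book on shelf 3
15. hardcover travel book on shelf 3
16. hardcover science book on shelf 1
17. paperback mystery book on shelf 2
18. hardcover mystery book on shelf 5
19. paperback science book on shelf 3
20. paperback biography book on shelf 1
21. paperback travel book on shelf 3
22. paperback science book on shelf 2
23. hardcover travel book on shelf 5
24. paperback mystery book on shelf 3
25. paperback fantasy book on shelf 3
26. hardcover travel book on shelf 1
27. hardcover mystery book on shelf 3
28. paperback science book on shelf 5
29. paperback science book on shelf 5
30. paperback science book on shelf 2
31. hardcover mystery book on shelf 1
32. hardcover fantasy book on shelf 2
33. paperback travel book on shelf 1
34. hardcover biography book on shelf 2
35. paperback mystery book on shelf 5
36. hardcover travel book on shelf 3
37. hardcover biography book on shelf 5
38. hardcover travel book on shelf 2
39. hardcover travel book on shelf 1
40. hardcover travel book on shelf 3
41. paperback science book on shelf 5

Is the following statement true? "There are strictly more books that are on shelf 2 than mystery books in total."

False

books on shelf 2: 10.
mystery books: 11.
The claim requires 10 > 11, which does not hold.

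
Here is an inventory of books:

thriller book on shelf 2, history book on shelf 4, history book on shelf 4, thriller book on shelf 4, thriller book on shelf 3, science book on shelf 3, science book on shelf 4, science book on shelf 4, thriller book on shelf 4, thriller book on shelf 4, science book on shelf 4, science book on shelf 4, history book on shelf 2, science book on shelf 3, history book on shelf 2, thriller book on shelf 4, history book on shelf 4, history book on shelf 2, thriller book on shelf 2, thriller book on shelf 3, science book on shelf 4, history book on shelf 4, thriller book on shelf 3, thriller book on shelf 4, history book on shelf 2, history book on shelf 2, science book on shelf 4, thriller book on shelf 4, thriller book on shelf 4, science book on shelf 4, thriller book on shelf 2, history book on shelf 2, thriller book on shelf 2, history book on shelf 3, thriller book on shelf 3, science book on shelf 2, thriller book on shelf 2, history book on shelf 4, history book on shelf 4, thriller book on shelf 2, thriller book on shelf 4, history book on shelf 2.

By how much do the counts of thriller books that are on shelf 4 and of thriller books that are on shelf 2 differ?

thriller books on shelf 4: 8. thriller books on shelf 2: 6.
|8 − 6| = 8 − 6 = 2.

2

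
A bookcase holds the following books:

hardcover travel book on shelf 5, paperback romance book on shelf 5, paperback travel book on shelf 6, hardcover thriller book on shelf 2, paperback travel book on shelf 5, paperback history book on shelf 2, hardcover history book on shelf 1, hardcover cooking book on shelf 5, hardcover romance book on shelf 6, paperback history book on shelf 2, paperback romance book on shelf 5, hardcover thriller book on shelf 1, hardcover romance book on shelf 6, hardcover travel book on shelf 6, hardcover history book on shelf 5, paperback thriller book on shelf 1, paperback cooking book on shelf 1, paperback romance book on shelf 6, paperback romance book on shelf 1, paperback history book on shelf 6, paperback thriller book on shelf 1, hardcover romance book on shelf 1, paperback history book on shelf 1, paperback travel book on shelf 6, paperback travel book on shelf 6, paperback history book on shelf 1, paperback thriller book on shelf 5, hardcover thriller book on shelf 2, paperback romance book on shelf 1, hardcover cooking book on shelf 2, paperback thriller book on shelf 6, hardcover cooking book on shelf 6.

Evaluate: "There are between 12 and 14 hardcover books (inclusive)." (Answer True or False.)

True

There are 13 hardcover books.
The claim requires 12 ≤ 13 ≤ 14, which holds.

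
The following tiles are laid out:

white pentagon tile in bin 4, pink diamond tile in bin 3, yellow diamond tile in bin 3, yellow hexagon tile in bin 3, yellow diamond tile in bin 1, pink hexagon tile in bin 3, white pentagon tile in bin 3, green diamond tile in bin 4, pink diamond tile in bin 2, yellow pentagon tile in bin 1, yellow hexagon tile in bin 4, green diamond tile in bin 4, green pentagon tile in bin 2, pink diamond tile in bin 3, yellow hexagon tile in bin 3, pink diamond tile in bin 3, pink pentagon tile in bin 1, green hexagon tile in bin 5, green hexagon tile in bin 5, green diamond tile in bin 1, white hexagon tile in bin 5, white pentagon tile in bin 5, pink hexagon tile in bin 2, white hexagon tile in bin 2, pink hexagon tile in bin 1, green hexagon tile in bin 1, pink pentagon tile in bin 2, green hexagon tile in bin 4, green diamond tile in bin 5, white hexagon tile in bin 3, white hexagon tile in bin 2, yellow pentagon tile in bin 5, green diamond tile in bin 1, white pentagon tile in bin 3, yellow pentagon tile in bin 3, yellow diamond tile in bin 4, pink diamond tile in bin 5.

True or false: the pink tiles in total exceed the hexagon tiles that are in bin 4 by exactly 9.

pink tiles: 10.
hexagon tiles in bin 4: 2.
The claim requires 10 − 2 (= 8) to equal 9, which does not hold.

False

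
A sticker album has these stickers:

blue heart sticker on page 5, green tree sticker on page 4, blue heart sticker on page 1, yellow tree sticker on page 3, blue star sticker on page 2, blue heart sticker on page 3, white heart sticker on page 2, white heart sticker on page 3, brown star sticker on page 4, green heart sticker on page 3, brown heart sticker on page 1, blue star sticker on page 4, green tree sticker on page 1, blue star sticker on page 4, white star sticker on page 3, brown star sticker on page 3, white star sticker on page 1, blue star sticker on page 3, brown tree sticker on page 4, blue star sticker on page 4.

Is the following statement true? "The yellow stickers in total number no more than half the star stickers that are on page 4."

yellow stickers: 1.
star stickers on page 4: 4.
The claim requires 2 × 1 = 2 ≤ 4, which holds.

True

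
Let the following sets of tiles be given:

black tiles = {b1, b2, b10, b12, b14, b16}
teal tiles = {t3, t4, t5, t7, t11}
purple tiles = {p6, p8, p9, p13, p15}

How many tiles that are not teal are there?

Total tiles: 16; with the excluded value: 5; remaining 16 − 5 = 11.

11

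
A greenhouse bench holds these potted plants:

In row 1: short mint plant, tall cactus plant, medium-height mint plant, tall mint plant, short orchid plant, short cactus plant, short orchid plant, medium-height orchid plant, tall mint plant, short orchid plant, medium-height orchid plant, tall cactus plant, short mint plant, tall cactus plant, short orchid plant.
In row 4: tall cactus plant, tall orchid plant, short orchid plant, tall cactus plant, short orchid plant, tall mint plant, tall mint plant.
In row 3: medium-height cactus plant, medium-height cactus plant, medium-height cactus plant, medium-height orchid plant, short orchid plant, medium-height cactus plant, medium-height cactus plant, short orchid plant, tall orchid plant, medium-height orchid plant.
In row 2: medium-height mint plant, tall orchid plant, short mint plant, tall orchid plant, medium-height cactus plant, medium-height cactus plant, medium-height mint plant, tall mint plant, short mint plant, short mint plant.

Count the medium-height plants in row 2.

4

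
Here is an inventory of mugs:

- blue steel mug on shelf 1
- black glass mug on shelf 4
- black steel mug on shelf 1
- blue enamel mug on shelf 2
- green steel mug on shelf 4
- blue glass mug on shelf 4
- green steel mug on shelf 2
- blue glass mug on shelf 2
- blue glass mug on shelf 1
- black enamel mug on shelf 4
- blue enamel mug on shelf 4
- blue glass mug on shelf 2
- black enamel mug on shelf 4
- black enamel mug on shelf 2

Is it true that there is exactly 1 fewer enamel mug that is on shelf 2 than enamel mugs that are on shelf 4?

True

enamel mugs on shelf 2: 2.
enamel mugs on shelf 4: 3.
The claim requires 3 − 2 (= 1) to equal 1, which holds.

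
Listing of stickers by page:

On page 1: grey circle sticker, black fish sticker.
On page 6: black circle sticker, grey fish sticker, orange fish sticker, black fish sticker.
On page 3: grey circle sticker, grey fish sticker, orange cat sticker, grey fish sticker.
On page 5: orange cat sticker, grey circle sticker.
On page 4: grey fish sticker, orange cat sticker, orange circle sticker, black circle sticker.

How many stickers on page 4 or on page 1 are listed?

6

on page 1: 2; on page 4: 4; together 2 + 4 = 6.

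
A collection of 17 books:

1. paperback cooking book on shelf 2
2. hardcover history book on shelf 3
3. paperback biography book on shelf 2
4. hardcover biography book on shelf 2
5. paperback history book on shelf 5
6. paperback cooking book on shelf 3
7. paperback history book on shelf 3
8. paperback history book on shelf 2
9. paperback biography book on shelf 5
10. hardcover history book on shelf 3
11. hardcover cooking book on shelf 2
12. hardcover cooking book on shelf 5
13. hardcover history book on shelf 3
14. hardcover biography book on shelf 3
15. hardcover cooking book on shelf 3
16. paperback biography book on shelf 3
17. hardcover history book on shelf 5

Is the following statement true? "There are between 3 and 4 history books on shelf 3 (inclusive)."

|history books on shelf 3| = 4.
The claim requires 3 ≤ 4 ≤ 4, which holds.

True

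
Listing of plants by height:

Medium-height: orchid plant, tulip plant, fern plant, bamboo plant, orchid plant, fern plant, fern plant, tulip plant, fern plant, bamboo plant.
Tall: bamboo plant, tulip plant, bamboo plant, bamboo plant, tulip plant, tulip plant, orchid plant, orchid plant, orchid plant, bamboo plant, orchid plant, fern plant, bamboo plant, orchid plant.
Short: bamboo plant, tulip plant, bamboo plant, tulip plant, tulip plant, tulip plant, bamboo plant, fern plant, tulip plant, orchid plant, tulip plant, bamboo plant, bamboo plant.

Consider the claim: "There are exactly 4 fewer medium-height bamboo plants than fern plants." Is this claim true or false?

True

|medium-height bamboo plants| = 2.
|fern plants| = 6.
The claim requires 6 − 2 (= 4) to equal 4, which holds.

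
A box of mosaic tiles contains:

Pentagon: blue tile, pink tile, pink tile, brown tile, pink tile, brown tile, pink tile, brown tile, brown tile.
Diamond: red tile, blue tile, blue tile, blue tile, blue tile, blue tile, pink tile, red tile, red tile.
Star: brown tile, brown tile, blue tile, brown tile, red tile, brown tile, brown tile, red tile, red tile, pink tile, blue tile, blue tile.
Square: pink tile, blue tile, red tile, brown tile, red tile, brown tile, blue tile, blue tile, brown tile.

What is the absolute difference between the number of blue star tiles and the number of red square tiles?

blue star tiles: 3. red square tiles: 2.
|3 − 2| = 3 − 2 = 1.

1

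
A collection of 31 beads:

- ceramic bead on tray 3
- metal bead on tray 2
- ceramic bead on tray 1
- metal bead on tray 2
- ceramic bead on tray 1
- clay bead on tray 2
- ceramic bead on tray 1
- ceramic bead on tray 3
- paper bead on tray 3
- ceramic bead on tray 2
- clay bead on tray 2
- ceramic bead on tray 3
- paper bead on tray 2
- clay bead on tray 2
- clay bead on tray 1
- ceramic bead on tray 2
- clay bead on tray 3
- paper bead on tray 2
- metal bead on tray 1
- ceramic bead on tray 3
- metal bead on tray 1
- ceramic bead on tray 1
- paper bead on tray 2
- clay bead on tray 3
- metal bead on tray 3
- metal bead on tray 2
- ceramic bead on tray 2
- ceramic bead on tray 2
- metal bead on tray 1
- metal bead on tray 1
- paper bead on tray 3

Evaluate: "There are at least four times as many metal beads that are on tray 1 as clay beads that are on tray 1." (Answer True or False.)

There are 4 metal beads on tray 1.
There is 1 clay bead on tray 1.
The claim requires 4 ≥ 4 × 1 = 4, which holds.

True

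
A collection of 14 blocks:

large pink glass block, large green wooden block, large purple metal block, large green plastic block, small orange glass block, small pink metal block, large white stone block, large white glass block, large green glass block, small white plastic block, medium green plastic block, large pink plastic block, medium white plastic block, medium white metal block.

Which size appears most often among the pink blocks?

large

Counts by size (restricted to pink blocks): large 2, small 1.
The maximum is 2, held uniquely by large.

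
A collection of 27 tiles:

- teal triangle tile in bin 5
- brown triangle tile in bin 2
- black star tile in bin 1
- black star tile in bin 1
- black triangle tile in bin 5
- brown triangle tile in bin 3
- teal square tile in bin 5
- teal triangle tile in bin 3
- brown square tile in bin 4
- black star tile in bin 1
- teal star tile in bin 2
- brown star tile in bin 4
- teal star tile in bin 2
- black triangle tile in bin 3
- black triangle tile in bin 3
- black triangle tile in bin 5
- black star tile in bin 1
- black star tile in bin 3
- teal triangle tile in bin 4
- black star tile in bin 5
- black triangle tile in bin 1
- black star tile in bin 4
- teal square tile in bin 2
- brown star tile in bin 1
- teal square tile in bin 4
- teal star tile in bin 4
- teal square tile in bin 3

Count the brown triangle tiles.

2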